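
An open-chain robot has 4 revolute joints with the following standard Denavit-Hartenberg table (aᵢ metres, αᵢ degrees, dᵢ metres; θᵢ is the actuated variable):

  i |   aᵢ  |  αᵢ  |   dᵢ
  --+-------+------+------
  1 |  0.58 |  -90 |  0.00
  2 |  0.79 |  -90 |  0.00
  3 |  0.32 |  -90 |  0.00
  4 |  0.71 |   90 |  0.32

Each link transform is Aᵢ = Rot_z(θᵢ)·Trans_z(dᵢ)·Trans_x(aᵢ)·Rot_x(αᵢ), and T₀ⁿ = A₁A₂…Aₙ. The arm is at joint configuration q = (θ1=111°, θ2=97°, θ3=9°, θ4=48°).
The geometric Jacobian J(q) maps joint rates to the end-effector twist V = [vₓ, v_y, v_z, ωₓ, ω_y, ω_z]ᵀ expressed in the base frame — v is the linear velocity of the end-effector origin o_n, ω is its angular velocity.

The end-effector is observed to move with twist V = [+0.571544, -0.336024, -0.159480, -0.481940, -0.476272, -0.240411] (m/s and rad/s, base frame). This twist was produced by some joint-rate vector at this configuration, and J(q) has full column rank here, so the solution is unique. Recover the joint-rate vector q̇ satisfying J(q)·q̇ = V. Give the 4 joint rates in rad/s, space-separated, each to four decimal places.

o_n = [0.0823, 1.0147, -1.5782]
J₁: ẑ×o_n = [-1.0147, 0.0823, 0.0000], ω = ẑ
J2: z=[-0.9336, -0.3584, 0.0000] o=[-0.2079, 0.5415, 0.0000] → [0.5656, -1.4733, -0.3378, -0.9336, -0.3584, 0.0000]
J3: z=[0.3557, -0.9266, 0.1219] o=[-0.1734, 0.4516, -0.7841] → [0.6672, 0.3136, 0.4372, 0.3557, -0.9266, 0.1219]
J4: z=[0.9153, 0.3718, 0.1553] o=[-0.1128, 0.4336, -1.0978] → [-0.2688, 0.4699, 0.4594, 0.9153, 0.3718, 0.1553]
q̇ = J⁺·V = [-0.1920, 0.1080, 0.2640, -0.5190]

-0.1920 0.1080 0.2640 -0.5190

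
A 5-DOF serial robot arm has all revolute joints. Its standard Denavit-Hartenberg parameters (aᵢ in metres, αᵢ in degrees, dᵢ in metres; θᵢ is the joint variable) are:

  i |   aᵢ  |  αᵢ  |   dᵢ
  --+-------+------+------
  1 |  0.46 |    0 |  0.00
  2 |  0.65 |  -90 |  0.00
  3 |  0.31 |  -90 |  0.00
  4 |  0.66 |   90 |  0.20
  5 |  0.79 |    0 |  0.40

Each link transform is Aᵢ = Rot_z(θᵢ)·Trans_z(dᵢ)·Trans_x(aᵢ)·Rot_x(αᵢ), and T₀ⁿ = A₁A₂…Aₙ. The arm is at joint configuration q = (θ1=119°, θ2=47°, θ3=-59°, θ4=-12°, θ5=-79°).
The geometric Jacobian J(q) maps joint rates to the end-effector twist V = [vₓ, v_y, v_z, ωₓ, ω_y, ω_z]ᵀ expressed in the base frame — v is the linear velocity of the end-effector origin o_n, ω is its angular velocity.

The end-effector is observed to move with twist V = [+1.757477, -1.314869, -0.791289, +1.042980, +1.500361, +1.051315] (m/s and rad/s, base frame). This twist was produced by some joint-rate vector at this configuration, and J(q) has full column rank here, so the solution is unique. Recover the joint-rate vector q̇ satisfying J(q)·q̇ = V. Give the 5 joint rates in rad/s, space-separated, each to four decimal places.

o_n = [-1.0202, 0.0241, 1.1706]
J₁: ẑ×o_n = [-0.0241, -1.0202, 0.0000], ω = ẑ
J2: z=[0.0000, 0.0000, 1.0000] o=[-0.2230, 0.4023, 0.0000] → [0.3782, -0.7972, 0.0000, 0.0000, 0.0000, 1.0000]
J3: z=[-0.2419, -0.9703, 0.0000] o=[-0.8537, 0.5596, 0.0000] → [-1.1358, 0.2832, -0.0320, -0.2419, -0.9703, 0.0000]
J4: z=[-0.8317, 0.2074, -0.5150] o=[-1.0086, 0.5982, 0.2657] → [-0.1080, 0.7585, 0.4799, -0.8317, 0.2074, -0.5150]
J5: z=[-0.1327, -0.9750, -0.1782] o=[-1.5308, 0.5870, 0.7161] → [-0.5434, -0.0307, 0.5726, -0.1327, -0.9750, -0.1782]
q̇ = J⁺·V = [0.1120, 0.3730, -0.9970, -0.8480, -0.7270]

0.1120 0.3730 -0.9970 -0.8480 -0.7270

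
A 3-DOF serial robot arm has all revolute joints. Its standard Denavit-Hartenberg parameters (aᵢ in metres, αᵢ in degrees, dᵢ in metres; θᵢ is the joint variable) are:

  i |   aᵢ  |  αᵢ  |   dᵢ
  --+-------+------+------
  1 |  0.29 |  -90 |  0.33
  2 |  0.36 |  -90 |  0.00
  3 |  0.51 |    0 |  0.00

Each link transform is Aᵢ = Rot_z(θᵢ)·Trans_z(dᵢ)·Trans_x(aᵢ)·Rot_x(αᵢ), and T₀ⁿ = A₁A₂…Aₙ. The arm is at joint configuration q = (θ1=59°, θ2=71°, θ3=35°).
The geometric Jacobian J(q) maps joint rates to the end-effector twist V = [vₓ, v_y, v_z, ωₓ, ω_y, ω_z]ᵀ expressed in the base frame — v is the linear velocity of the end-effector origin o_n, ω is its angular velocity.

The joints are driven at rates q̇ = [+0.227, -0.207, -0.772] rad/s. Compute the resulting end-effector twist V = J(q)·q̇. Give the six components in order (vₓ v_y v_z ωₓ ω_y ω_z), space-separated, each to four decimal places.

-0.2317 0.4800 -0.1611 0.5534 0.5191 0.4783

o_n = [0.5305, 0.3150, -0.4054]
J₁: ẑ×o_n = [-0.3150, 0.5305, 0.0000], ω = ẑ
J2: z=[-0.8572, 0.5150, 0.0000] o=[0.1494, 0.2486, 0.3300] → [-0.3788, -0.6304, -0.2532, -0.8572, 0.5150, 0.0000]
J3: z=[-0.4870, -0.8105, -0.3256] o=[0.2097, 0.3490, -0.0104] → [0.3090, -0.2968, 0.2766, -0.4870, -0.8105, -0.3256]
V = J·q̇ = [-0.2317, 0.4800, -0.1611, 0.5534, 0.5191, 0.4783]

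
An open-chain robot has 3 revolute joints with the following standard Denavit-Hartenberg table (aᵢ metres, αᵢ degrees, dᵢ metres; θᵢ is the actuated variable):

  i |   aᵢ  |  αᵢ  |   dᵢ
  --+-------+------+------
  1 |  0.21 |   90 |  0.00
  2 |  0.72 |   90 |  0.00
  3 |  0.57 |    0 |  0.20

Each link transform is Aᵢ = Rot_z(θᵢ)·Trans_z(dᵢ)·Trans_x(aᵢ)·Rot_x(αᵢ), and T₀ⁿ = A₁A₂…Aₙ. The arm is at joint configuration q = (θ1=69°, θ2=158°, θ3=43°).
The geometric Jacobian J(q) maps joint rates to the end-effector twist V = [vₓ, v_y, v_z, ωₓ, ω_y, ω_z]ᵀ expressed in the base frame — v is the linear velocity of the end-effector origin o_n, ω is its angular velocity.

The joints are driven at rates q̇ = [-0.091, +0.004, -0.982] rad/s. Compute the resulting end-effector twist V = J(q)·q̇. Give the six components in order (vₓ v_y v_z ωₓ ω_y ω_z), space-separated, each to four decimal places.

o_n = [0.0873, -0.8574, 0.6113]
J₁: ẑ×o_n = [0.8574, 0.0873, -0.0000], ω = ẑ
J2: z=[0.9336, -0.3584, 0.0000] o=[0.0753, 0.1961, 0.0000] → [-0.2191, -0.5707, -0.9792, 0.9336, -0.3584, 0.0000]
J3: z=[0.1342, 0.3497, 0.9272] o=[-0.1640, -0.4272, 0.2697] → [0.5184, 0.1871, -0.1456, 0.1342, 0.3497, 0.9272]
V = J·q̇ = [-0.5879, -0.1940, 0.1391, -0.1281, -0.3449, -1.0015]

-0.5879 -0.1940 0.1391 -0.1281 -0.3449 -1.0015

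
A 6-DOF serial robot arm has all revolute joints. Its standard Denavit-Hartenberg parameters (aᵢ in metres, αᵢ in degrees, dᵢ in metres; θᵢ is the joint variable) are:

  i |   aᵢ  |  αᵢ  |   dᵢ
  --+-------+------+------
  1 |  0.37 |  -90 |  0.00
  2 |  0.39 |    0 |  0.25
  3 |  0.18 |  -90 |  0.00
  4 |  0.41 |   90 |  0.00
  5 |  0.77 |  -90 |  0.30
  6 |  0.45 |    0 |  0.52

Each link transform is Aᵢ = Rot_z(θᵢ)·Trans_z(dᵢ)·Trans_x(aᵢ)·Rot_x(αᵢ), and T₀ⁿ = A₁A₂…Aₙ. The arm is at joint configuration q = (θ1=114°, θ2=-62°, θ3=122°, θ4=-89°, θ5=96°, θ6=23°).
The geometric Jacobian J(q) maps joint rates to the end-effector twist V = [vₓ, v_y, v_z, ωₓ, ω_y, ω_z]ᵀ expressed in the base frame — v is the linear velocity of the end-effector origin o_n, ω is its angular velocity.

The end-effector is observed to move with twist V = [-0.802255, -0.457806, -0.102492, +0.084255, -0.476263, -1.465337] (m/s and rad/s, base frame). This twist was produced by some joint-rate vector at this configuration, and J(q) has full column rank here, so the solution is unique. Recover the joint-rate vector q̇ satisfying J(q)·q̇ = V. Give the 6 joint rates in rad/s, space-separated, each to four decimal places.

o_n = [0.1408, -0.3685, -0.2622]
J₁: ẑ×o_n = [0.3685, 0.1408, -0.0000], ω = ẑ
J2: z=[-0.9135, -0.4067, 0.0000] o=[-0.1505, 0.3380, 0.0000] → [0.1067, -0.2395, 0.7639, -0.9135, -0.4067, 0.0000]
J3: z=[-0.9135, -0.4067, 0.0000] o=[-0.4533, 0.4036, 0.3443] → [0.2467, -0.5541, 0.9470, -0.9135, -0.4067, 0.0000]
J4: z=[0.3522, -0.7912, -0.5000] o=[-0.4900, 0.4858, 0.1885] → [-0.0706, -0.1566, 0.1981, 0.3522, -0.7912, -0.5000]
J5: z=[0.1874, -0.4638, 0.8659] o=[-0.8659, 0.3223, 0.1823] → [0.8043, 0.9550, 0.3374, 0.1874, -0.4638, 0.8659]
J6: z=[0.8751, 0.4792, 0.0673] o=[-0.4661, -0.3906, 0.0604] → [-0.1561, 0.3231, -0.2715, 0.8751, 0.4792, 0.0673]
q̇ = J⁺·V = [-0.6010, 0.9680, -0.8960, 0.8330, -0.5130, -0.0540]

-0.6010 0.9680 -0.8960 0.8330 -0.5130 -0.0540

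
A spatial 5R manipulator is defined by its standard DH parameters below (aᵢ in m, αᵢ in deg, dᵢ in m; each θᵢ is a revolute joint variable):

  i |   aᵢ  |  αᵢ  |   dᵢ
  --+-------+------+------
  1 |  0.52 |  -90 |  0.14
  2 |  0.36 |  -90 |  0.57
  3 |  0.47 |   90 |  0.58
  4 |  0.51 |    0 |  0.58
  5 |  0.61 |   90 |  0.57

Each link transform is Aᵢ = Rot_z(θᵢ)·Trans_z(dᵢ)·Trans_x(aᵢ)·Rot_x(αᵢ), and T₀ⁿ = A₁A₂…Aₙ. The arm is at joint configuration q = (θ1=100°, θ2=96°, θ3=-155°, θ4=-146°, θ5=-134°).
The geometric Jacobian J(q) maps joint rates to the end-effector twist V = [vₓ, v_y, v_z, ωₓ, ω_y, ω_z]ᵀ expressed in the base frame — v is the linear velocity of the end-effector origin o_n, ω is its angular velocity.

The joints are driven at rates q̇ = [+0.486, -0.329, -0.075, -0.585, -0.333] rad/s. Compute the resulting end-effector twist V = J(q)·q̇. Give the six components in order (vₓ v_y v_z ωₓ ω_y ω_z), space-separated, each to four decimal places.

o_n = [0.4609, -0.2670, 0.4969]
J₁: ẑ×o_n = [0.2670, 0.4609, -0.0000], ω = ẑ
J2: z=[-0.9848, -0.1736, 0.0000] o=[-0.0903, 0.5121, 0.1400] → [-0.0620, 0.3515, 0.8630, -0.9848, -0.1736, 0.0000]
J3: z=[0.1727, -0.9794, 0.1045] o=[-0.6451, 0.3761, -0.2180] → [-0.6330, -0.0079, 0.9722, 0.1727, -0.9794, 0.1045]
J4: z=[0.8849, 0.2009, 0.4203] o=[-0.7483, -0.1826, 0.2662] → [0.0818, 0.3041, -0.3175, 0.8849, 0.2009, 0.4203]
J5: z=[0.8849, 0.2009, 0.4203] o=[-0.1014, 0.2048, 0.0991] → [0.2782, -0.1157, -0.5304, 0.8849, 0.2009, 0.4203]
V = J·q̇ = [0.0571, -0.0304, 0.0056, -0.5013, -0.0538, 0.0923]

0.0571 -0.0304 0.0056 -0.5013 -0.0538 0.0923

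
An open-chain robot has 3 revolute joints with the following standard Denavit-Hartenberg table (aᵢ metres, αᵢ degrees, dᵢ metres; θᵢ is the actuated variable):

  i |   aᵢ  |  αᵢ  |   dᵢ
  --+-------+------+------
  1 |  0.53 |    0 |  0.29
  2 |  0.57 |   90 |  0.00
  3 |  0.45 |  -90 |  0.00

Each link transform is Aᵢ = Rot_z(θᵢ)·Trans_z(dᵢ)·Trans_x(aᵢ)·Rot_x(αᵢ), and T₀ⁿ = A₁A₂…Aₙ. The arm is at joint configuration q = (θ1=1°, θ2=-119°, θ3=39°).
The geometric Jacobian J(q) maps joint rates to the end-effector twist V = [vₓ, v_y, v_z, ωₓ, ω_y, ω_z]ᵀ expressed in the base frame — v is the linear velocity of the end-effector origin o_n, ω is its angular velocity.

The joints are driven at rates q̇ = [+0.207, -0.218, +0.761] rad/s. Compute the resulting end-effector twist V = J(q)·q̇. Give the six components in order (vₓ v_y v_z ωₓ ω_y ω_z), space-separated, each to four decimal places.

o_n = [0.0981, -0.8028, 0.5732]
J₁: ẑ×o_n = [0.8028, 0.0981, -0.0000], ω = ẑ
J2: z=[0.0000, 0.0000, 1.0000] o=[0.5299, 0.0092, 0.2900] → [0.8121, -0.4318, 0.0000, 0.0000, 0.0000, 1.0000]
J3: z=[-0.8829, 0.4695, 0.0000] o=[0.2623, -0.4940, 0.2900] → [0.1330, 0.2500, 0.3497, -0.8829, 0.4695, 0.0000]
V = J·q̇ = [0.0903, 0.3047, 0.2661, -0.6719, 0.3573, -0.0110]

0.0903 0.3047 0.2661 -0.6719 0.3573 -0.0110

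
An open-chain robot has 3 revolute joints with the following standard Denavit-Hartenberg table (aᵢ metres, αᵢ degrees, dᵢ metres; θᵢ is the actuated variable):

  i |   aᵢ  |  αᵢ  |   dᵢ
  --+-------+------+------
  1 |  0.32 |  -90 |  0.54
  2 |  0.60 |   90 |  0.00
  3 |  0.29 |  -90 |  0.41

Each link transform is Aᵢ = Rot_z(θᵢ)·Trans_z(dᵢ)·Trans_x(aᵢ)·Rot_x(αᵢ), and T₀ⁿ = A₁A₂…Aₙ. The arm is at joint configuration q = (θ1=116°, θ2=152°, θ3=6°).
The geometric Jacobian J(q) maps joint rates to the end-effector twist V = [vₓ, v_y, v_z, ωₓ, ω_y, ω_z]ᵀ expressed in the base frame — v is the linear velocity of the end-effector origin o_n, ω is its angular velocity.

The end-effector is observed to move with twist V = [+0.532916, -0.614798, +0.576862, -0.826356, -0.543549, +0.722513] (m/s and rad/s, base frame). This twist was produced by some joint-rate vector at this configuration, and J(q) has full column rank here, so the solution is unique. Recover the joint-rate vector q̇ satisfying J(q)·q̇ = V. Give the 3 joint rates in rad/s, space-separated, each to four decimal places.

0.4850 0.9810 -0.2690

o_n = [0.0920, -0.2577, -0.2391]
J₁: ẑ×o_n = [0.2577, 0.0920, -0.0000], ω = ẑ
J2: z=[-0.8988, -0.4384, 0.0000] o=[-0.1403, 0.2876, 0.5400] → [0.3415, -0.7002, 0.5919, -0.8988, -0.4384, 0.0000]
J3: z=[-0.2058, 0.4220, -0.8829] o=[0.0920, -0.1885, 0.2583] → [-0.2710, -0.1024, 0.0142, -0.2058, 0.4220, -0.8829]
q̇ = J⁺·V = [0.4850, 0.9810, -0.2690]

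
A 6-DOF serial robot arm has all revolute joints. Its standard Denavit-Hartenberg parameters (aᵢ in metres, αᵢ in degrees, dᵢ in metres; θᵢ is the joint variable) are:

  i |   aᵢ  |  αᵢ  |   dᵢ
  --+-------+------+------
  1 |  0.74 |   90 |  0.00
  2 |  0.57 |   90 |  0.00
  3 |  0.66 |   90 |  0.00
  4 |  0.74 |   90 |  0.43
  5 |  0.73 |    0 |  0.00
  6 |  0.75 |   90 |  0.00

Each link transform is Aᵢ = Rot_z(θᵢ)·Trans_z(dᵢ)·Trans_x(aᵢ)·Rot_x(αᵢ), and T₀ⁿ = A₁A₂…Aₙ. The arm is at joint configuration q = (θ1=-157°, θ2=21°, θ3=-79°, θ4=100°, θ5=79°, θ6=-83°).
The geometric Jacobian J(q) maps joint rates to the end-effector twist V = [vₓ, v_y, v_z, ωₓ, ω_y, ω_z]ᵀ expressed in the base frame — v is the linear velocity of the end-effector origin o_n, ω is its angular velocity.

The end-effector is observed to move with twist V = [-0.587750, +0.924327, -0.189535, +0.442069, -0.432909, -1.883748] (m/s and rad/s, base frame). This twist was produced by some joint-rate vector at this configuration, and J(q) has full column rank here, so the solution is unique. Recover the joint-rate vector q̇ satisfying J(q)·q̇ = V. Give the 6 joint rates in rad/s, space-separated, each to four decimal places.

-0.9770 -0.4920 0.7660 0.5520 -0.5790 0.5520

o_n = [-0.6122, -0.8891, -1.6512]
J₁: ẑ×o_n = [0.8891, -0.6122, 0.0000], ω = ẑ
J2: z=[-0.3907, 0.9205, 0.0000] o=[-0.6812, -0.2891, 0.0000] → [-1.5199, -0.6452, 0.1709, -0.3907, 0.9205, 0.0000]
J3: z=[-0.3299, -0.1400, -0.9336] o=[-1.1710, -0.4971, 0.2043] → [-0.1062, -1.1338, 0.2076, -0.3299, -0.1400, -0.9336]
J4: z=[0.9181, 0.1824, -0.3518] o=[-1.0261, -1.1394, 0.2494] → [-0.2587, 1.5994, 0.1542, 0.9181, 0.1824, -0.3518]
J5: z=[0.1590, -0.9827, -0.0948] o=[-0.8999, -1.0379, -0.5910] → [1.0559, 0.1412, 0.3064, 0.1590, -0.9827, -0.0948]
J6: z=[0.1590, -0.9827, -0.0948] o=[-0.2926, -0.9029, -0.9728] → [0.6679, 0.1381, -0.3119, 0.1590, -0.9827, -0.0948]
q̇ = J⁺·V = [-0.9770, -0.4920, 0.7660, 0.5520, -0.5790, 0.5520]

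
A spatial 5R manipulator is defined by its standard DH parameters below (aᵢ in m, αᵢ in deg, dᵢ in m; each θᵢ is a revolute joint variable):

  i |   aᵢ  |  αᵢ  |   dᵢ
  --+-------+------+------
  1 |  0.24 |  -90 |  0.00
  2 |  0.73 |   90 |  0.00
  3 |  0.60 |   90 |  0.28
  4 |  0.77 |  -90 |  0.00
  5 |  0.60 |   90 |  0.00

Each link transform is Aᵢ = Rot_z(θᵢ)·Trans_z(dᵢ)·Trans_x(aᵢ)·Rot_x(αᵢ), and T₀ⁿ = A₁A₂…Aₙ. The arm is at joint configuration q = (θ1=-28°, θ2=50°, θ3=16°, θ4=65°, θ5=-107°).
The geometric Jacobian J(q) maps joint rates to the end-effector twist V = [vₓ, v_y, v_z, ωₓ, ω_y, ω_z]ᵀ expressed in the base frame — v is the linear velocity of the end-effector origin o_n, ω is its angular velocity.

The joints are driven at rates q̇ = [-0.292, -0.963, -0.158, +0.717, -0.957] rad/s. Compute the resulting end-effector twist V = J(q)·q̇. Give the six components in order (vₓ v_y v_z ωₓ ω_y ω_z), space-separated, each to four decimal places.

-0.3705 -0.6376 1.9855 -0.4585 -1.3567 -1.4436

o_n = [1.5855, -1.2019, -0.7809]
J₁: ẑ×o_n = [1.2019, 1.5855, -0.0000], ω = ẑ
J2: z=[0.4695, 0.8829, 0.0000] o=[0.2119, -0.1127, 0.0000] → [-0.6895, 0.3666, -1.7242, 0.4695, 0.8829, 0.0000]
J3: z=[0.6764, -0.3596, 0.6428] o=[0.6262, -0.3330, -0.5592] → [0.6383, 0.7665, -0.2428, 0.6764, -0.3596, 0.6428]
J4: z=[-0.2948, -0.9319, -0.2112] o=[1.2206, -0.4617, -0.8211] → [-0.1938, -0.0652, 0.5583, -0.2948, -0.9319, -0.2112]
J5: z=[-0.3259, -0.1097, 0.9390] o=[1.9122, -0.7279, -0.6121] → [0.4637, -0.3618, 0.1187, -0.3259, -0.1097, 0.9390]
V = J·q̇ = [-0.3705, -0.6376, 1.9855, -0.4585, -1.3567, -1.4436]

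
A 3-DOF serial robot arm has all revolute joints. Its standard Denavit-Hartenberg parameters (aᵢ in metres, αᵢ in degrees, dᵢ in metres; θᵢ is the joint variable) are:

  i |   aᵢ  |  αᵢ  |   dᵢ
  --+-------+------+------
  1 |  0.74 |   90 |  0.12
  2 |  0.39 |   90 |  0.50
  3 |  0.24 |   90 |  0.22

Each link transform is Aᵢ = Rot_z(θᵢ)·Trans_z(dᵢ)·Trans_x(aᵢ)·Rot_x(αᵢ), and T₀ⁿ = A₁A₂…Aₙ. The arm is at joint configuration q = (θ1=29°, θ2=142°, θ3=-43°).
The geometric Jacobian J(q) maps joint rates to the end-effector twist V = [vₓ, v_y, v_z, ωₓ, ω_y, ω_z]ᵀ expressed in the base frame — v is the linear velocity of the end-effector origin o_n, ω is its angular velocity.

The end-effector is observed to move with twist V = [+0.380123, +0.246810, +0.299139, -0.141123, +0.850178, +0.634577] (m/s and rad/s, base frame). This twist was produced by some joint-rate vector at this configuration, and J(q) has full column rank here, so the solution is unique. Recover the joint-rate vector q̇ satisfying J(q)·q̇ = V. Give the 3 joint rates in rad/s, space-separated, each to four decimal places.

0.2650 -0.8120 0.4690

o_n = [0.5390, -0.0858, 0.6415]
J₁: ẑ×o_n = [0.0858, 0.5390, -0.0000], ω = ẑ
J2: z=[0.4848, -0.8746, 0.0000] o=[0.6472, 0.3588, 0.1200] → [-0.4561, -0.2528, -0.3102, 0.4848, -0.8746, 0.0000]
J3: z=[0.5385, 0.2985, 0.7880] o=[0.6208, -0.2275, 0.3601] → [-0.0277, -0.2160, 0.1008, 0.5385, 0.2985, 0.7880]
q̇ = J⁺·V = [0.2650, -0.8120, 0.4690]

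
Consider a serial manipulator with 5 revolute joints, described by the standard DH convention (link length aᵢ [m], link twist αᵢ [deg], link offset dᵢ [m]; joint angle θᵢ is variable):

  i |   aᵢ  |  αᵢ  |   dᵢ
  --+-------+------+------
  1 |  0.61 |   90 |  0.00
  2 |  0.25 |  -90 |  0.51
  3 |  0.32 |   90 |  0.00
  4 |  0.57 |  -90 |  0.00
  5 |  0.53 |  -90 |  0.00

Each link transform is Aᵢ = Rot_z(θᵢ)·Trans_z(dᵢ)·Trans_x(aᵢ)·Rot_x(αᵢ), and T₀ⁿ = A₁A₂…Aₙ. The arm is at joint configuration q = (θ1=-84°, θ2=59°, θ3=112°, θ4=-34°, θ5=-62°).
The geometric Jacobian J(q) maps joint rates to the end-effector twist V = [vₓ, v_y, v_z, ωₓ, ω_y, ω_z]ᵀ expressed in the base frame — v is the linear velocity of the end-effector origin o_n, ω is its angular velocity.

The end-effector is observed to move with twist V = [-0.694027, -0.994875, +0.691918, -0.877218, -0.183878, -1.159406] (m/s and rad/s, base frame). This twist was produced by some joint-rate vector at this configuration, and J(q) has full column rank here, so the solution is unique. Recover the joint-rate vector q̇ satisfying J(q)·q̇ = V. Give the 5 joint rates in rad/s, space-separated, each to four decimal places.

o_n = [0.7096, -1.0938, 0.0297]
J₁: ẑ×o_n = [1.0938, 0.7096, -0.0000], ω = ẑ
J2: z=[-0.9945, -0.1045, 0.0000] o=[0.0638, -0.6067, 0.0000] → [-0.0031, 0.0295, 0.5520, -0.9945, -0.1045, 0.0000]
J3: z=[-0.0896, 0.8525, 0.5150] o=[-0.4300, -0.7880, 0.2143] → [0.0001, 0.5704, -0.9441, -0.0896, 0.8525, 0.5150]
J4: z=[0.4225, -0.4358, 0.7948] o=[-0.1414, -0.6956, 0.1115] → [0.3522, 0.7109, 0.2026, 0.4225, -0.4358, 0.7948]
J5: z=[0.4301, 0.8682, 0.2474] o=[0.3134, -0.8309, -0.2044] → [0.2682, -0.0026, -0.4571, 0.4301, 0.8682, 0.2474]
q̇ = J⁺·V = [-0.4510, 0.6900, -0.4770, -0.5950, 0.0410]

-0.4510 0.6900 -0.4770 -0.5950 0.0410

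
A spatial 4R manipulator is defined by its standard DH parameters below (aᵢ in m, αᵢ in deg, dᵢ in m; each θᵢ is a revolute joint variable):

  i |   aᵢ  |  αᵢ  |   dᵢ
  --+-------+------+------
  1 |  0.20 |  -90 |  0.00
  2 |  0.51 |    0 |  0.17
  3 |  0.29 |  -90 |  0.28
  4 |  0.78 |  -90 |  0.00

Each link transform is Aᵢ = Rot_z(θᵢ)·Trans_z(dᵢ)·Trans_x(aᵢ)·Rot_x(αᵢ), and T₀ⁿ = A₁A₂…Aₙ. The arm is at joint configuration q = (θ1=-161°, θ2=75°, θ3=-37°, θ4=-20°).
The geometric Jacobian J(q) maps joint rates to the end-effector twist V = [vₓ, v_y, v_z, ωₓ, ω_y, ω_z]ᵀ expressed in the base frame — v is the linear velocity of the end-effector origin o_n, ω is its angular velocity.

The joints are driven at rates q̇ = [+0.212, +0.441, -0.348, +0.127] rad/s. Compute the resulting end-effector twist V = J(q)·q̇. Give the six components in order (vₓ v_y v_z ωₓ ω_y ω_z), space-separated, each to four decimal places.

o_n = [-0.8427, -1.0483, -1.1224]
J₁: ẑ×o_n = [1.0483, -0.8427, 0.0000], ω = ẑ
J2: z=[0.3256, -0.9455, 0.0000] o=[-0.1891, -0.0651, 0.0000] → [1.0613, 0.3654, -0.9381, 0.3256, -0.9455, 0.0000]
J3: z=[0.3256, -0.9455, 0.0000] o=[-0.2586, -0.2688, -0.4926] → [0.5955, 0.2050, -0.8061, 0.3256, -0.9455, 0.0000]
J4: z=[0.5821, 0.2004, -0.7880] o=[-0.3835, -0.6080, -0.6712] → [-0.4374, 0.6246, -0.1642, 0.5821, 0.2004, -0.7880]
V = J·q̇ = [0.4275, -0.0095, -0.1540, 0.1042, -0.0625, 0.1119]

0.4275 -0.0095 -0.1540 0.1042 -0.0625 0.1119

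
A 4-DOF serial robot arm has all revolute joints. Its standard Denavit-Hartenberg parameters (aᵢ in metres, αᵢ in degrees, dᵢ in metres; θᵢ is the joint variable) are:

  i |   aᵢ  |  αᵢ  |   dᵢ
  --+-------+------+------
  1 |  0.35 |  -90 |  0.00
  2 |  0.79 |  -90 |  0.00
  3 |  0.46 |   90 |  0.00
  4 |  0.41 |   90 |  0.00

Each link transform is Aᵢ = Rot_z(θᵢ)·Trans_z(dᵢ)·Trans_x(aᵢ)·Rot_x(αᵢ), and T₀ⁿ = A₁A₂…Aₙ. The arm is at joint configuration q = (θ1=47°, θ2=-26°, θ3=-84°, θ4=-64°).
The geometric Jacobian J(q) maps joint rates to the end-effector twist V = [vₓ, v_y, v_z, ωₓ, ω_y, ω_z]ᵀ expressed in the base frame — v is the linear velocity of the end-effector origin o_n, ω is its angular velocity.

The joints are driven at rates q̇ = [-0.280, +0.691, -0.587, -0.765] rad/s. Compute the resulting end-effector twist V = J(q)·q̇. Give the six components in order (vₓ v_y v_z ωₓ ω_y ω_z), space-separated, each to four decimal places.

0.5391 -0.1689 -0.4736 -0.1560 0.7286 0.5811

o_n = [0.1885, 1.1350, 0.7068]
J₁: ẑ×o_n = [-1.1350, 0.1885, 0.0000], ω = ẑ
J2: z=[-0.7314, 0.6820, 0.0000] o=[0.2387, 0.2560, 0.0000] → [0.4821, 0.5169, -0.6086, -0.7314, 0.6820, 0.0000]
J3: z=[0.2990, 0.3206, -0.8988] o=[0.7230, 0.7753, 0.3463] → [0.4389, 0.3726, 0.2789, 0.2990, 0.3206, -0.8988]
J4: z=[-0.6861, -0.5824, -0.4360] o=[0.4178, 1.1189, 0.3674] → [-0.1907, 0.3329, -0.1447, -0.6861, -0.5824, -0.4360]
V = J·q̇ = [0.5391, -0.1689, -0.4736, -0.1560, 0.7286, 0.5811]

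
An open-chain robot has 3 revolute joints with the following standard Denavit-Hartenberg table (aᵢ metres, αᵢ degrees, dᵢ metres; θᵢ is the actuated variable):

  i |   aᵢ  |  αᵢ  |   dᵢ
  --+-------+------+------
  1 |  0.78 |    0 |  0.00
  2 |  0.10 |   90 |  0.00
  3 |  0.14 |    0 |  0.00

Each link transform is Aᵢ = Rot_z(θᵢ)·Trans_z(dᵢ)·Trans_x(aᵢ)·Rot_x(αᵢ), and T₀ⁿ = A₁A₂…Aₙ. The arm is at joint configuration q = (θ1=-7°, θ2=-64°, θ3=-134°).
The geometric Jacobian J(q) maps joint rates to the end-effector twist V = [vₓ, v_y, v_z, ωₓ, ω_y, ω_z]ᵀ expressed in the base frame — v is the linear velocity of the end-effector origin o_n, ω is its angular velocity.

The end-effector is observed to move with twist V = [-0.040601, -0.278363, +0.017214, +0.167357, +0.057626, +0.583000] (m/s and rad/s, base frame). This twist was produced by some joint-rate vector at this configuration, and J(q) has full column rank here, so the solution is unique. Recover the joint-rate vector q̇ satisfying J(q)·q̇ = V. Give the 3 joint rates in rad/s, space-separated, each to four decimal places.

-0.3820 0.9650 -0.1770

o_n = [0.7751, -0.0977, -0.1007]
J₁: ẑ×o_n = [0.0977, 0.7751, -0.0000], ω = ẑ
J2: z=[0.0000, 0.0000, 1.0000] o=[0.7742, -0.0951, 0.0000] → [0.0026, 0.0009, -0.0000, 0.0000, 0.0000, 1.0000]
J3: z=[-0.9455, -0.3256, 0.0000] o=[0.8067, -0.1896, 0.0000] → [0.0328, -0.0952, -0.0973, -0.9455, -0.3256, 0.0000]
q̇ = J⁺·V = [-0.3820, 0.9650, -0.1770]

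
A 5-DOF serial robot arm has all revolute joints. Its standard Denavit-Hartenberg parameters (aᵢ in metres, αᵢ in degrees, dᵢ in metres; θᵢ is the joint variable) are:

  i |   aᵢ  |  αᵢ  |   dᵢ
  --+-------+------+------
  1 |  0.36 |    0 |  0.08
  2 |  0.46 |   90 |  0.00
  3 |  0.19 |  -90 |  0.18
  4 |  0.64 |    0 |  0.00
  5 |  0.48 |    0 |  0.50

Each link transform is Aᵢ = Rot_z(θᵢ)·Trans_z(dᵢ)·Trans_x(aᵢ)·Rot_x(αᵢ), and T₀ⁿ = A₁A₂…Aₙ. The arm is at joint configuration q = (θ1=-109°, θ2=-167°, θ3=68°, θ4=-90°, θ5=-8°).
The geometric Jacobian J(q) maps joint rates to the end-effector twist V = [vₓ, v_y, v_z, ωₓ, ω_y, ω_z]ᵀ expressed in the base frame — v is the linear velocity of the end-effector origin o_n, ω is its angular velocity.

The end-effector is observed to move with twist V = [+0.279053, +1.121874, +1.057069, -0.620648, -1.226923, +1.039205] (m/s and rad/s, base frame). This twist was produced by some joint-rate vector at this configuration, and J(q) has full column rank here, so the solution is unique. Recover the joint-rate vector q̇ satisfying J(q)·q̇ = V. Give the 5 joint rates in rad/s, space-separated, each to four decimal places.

o_n = [1.1755, -0.4335, 0.3815]
J₁: ẑ×o_n = [0.4335, 1.1755, -0.0000], ω = ẑ
J2: z=[0.0000, 0.0000, 1.0000] o=[-0.1172, -0.3404, 0.0800] → [0.0931, 1.2927, -0.0000, 0.0000, 0.0000, 1.0000]
J3: z=[0.9945, -0.1045, 0.0000] o=[-0.0691, 0.1171, 0.0800] → [-0.0315, -0.2999, -0.4174, 0.9945, -0.1045, 0.0000]
J4: z=[-0.0969, -0.9221, 0.3746] o=[0.1173, 0.1691, 0.2562] → [0.1101, 0.4085, 1.0341, -0.0969, -0.9221, 0.3746]
J5: z=[-0.0969, -0.9221, 0.3746] o=[0.7538, 0.1022, 0.2562] → [0.0850, 0.1701, 0.4407, -0.0969, -0.9221, 0.3746]
q̇ = J⁺·V = [0.2560, 0.2640, -0.4890, 0.4080, 0.9780]

0.2560 0.2640 -0.4890 0.4080 0.9780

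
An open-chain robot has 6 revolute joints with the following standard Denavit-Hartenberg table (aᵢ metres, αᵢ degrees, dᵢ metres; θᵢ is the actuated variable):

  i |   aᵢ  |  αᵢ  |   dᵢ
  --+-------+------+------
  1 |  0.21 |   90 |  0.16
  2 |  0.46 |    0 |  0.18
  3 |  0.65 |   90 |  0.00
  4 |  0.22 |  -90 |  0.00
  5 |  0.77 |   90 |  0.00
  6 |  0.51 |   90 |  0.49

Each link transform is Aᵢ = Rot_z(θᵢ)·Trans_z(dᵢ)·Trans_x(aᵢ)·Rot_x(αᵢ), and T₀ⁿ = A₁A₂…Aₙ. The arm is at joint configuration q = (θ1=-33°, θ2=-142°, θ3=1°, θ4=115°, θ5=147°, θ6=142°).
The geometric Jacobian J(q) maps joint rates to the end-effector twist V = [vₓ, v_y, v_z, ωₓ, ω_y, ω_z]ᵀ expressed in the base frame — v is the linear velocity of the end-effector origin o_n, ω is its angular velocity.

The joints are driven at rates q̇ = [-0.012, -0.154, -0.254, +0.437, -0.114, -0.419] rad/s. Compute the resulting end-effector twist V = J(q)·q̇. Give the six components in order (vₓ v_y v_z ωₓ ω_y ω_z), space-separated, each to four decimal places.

o_n = [-0.1080, -0.1788, -0.7810]
J₁: ẑ×o_n = [0.1788, -0.1080, 0.0000], ω = ẑ
J2: z=[-0.5446, -0.8387, 0.0000] o=[0.1761, -0.1144, 0.1600] → [0.7892, -0.5125, -0.2032, -0.5446, -0.8387, 0.0000]
J3: z=[-0.5446, -0.8387, 0.0000] o=[-0.2259, -0.0679, -0.1232] → [0.5517, -0.3582, 0.1593, -0.5446, -0.8387, 0.0000]
J4: z=[-0.5278, 0.3428, 0.7771] o=[-0.6496, 0.2072, -0.5323] → [0.2147, 0.2896, 0.0181, -0.5278, 0.3428, 0.7771]
J5: z=[0.8209, -0.0292, 0.5704] o=[-0.6976, 0.0006, -0.4738] → [0.1113, 0.5885, -0.1301, 0.8209, -0.0292, 0.5704]
J6: z=[0.3238, -0.7989, -0.5069] o=[-0.3353, 0.4633, -0.9714] → [-0.4776, -0.1769, -0.0263, 0.3238, -0.7989, -0.5069]
V = J·q̇ = [0.0175, 0.3048, 0.0246, -0.2377, 0.8300, 0.4750]

0.0175 0.3048 0.0246 -0.2377 0.8300 0.4750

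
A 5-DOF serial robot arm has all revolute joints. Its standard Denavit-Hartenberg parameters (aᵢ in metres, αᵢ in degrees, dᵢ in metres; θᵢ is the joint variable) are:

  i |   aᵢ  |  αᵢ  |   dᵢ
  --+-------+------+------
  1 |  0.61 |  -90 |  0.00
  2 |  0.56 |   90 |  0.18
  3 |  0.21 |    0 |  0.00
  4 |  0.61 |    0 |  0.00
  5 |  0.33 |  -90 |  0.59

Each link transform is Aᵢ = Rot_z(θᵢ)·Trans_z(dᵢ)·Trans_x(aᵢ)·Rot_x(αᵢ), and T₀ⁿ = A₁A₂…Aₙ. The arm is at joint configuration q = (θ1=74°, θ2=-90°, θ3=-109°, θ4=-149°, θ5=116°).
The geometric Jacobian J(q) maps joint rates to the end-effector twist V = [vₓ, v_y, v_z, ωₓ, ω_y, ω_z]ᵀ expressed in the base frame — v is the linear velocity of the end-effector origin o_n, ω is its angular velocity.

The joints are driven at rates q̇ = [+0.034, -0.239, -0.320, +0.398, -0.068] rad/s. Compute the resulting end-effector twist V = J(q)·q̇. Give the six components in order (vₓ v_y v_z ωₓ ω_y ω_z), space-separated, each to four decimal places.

-0.0201 -0.0335 -0.2491 0.2270 -0.0755 0.0340

o_n = [-0.3549, 0.1226, 0.1048]
J₁: ẑ×o_n = [-0.1226, -0.3549, 0.0000], ω = ẑ
J2: z=[-0.9613, 0.2756, 0.0000] o=[0.1681, 0.5864, 0.0000] → [0.0289, 0.1007, 0.5900, -0.9613, 0.2756, 0.0000]
J3: z=[-0.2756, -0.9613, 0.0000] o=[-0.0049, 0.6360, 0.5600] → [0.4376, -0.1255, -0.1949, -0.2756, -0.9613, 0.0000]
J4: z=[-0.2756, -0.9613, 0.0000] o=[0.1860, 0.5813, 0.4916] → [0.3719, -0.1066, -0.3935, -0.2756, -0.9613, 0.0000]
J5: z=[-0.2756, -0.9613, 0.0000] o=[-0.3876, 0.7457, 0.3648] → [0.2500, -0.0717, 0.2032, -0.2756, -0.9613, 0.0000]
V = J·q̇ = [-0.0201, -0.0335, -0.2491, 0.2270, -0.0755, 0.0340]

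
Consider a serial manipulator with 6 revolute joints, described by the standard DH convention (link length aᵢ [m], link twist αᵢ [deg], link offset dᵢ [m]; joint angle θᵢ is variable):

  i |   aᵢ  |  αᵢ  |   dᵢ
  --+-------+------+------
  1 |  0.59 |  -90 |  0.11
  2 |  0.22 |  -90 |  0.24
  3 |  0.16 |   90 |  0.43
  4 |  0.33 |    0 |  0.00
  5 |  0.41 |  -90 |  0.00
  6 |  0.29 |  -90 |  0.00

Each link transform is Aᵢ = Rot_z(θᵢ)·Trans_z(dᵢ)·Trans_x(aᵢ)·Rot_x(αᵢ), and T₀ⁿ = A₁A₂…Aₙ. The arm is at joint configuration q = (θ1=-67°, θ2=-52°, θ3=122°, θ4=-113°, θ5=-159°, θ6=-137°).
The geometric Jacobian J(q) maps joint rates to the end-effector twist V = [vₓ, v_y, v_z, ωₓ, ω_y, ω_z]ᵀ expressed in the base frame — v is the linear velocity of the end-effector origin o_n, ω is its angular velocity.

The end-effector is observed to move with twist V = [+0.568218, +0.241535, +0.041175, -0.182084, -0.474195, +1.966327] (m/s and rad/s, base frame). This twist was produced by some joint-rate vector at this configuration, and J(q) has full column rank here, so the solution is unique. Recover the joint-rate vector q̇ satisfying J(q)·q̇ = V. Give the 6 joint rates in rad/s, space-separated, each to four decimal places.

o_n = [0.5135, -0.9462, 0.2002]
J₁: ẑ×o_n = [0.9462, 0.5135, -0.0000], ω = ẑ
J2: z=[0.9205, 0.3907, 0.0000] o=[0.2305, -0.5431, 0.1100] → [0.0352, -0.0830, -0.4817, 0.9205, 0.3907, 0.0000]
J3: z=[0.3079, -0.7254, -0.6157] o=[0.5044, -0.5740, 0.2834] → [-0.1688, 0.0200, -0.1080, 0.3079, -0.7254, -0.6157]
J4: z=[-0.2838, -0.6877, 0.6683] o=[0.4915, -0.8909, -0.0482] → [-0.1338, 0.0852, 0.0309, -0.2838, -0.6877, 0.6683]
J5: z=[-0.2838, -0.6877, 0.6683] o=[0.5150, -0.6665, 0.1927] → [0.1817, 0.0011, 0.0783, -0.2838, -0.6877, 0.6683]
J6: z=[0.9183, 0.0057, 0.3958] o=[0.6282, -0.9642, -0.0656] → [-0.0056, -0.2894, 0.0172, 0.9183, 0.0057, 0.3958]
q̇ = J⁺·V = [0.5140, 0.2070, -0.6150, 0.9280, 0.5300, 0.2510]

0.5140 0.2070 -0.6150 0.9280 0.5300 0.2510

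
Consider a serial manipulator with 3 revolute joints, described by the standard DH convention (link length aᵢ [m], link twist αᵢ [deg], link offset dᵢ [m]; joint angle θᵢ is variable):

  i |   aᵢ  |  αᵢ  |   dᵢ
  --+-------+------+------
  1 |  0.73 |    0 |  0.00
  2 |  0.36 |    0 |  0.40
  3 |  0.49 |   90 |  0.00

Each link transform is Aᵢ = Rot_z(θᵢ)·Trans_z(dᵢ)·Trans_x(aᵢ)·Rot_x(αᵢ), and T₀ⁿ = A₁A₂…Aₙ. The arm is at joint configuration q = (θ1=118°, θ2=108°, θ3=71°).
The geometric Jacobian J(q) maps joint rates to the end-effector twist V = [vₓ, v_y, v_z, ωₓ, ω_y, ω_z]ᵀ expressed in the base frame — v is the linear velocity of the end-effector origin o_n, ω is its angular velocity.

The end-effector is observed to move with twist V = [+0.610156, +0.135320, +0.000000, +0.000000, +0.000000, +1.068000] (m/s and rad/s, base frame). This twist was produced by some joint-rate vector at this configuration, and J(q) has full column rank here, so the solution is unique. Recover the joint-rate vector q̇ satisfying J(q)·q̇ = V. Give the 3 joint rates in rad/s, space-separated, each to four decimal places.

o_n = [-0.3703, -0.0510, 0.4000]
J₁: ẑ×o_n = [0.0510, -0.3703, 0.0000], ω = ẑ
J2: z=[0.0000, 0.0000, 1.0000] o=[-0.3427, 0.6446, 0.0000] → [0.6956, -0.0276, 0.0000, 0.0000, 0.0000, 1.0000]
J3: z=[0.0000, 0.0000, 1.0000] o=[-0.5928, 0.3856, 0.4000] → [0.4366, 0.2225, -0.0000, 0.0000, 0.0000, 1.0000]
q̇ = J⁺·V = [-0.0380, 0.4990, 0.6070]

-0.0380 0.4990 0.6070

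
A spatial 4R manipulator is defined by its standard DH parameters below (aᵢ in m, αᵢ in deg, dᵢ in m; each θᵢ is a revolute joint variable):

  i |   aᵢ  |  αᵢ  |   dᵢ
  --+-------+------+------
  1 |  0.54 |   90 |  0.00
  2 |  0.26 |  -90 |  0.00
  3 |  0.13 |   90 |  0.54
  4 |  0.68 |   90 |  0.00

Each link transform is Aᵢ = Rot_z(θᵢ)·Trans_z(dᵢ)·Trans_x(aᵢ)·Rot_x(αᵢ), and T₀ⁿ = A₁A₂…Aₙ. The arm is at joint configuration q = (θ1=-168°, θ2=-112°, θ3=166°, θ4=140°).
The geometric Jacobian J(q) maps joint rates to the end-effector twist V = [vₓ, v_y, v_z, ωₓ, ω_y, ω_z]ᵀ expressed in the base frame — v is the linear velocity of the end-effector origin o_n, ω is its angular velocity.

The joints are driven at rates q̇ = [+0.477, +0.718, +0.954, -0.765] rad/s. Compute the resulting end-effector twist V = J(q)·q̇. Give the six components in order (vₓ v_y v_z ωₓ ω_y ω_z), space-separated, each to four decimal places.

o_n = [-1.1998, -0.1583, -0.9588]
J₁: ẑ×o_n = [0.1583, -1.1998, 0.0000], ω = ẑ
J2: z=[-0.2079, 0.9781, 0.0000] o=[-0.5282, -0.1123, 0.0000] → [-0.9378, -0.1993, 0.6665, -0.2079, 0.9781, 0.0000]
J3: z=[-0.9069, -0.1928, -0.3746] o=[-0.4329, -0.0920, -0.2411] → [0.1135, -0.3636, -0.0877, -0.9069, -0.1928, -0.3746]
J4: z=[0.2904, -0.9303, -0.2243] o=[-0.9623, -0.2367, -0.3264] → [0.6058, 0.2369, -0.1981, 0.2904, -0.9303, -0.2243]
V = J·q̇ = [-0.9530, -1.2435, 0.5464, -1.2366, 1.2300, 0.2912]

-0.9530 -1.2435 0.5464 -1.2366 1.2300 0.2912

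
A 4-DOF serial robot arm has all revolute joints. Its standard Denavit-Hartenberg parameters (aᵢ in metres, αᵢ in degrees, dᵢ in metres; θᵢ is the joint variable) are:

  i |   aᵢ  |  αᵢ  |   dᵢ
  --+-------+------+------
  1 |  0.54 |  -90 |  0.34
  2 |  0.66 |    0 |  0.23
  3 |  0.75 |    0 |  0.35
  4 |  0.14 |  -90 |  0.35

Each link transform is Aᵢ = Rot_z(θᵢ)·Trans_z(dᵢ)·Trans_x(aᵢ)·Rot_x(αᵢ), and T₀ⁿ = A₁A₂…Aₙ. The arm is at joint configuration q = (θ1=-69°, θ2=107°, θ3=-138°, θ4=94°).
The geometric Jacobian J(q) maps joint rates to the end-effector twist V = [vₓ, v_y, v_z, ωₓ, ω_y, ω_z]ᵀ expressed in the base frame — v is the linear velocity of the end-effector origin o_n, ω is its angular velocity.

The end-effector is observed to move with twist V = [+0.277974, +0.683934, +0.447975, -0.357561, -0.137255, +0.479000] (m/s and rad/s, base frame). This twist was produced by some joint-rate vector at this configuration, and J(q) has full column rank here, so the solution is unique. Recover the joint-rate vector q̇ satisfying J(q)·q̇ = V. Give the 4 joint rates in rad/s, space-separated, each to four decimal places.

0.4790 -0.2200 -0.5050 0.3420

o_n = [1.2458, -0.6502, -0.0296]
J₁: ẑ×o_n = [0.6502, 1.2458, -0.0000], ω = ẑ
J2: z=[0.9336, 0.3584, 0.0000] o=[0.1935, -0.5041, 0.3400] → [-0.1325, 0.3451, -0.5135, 0.9336, 0.3584, 0.0000]
J3: z=[0.9336, 0.3584, 0.0000] o=[0.3391, -0.2416, -0.2912] → [0.0937, -0.2442, -0.7064, 0.9336, 0.3584, 0.0000]
J4: z=[0.9336, 0.3584, 0.0000] o=[0.8962, -0.7163, 0.0951] → [-0.0447, 0.1165, -0.0636, 0.9336, 0.3584, 0.0000]
q̇ = J⁺·V = [0.4790, -0.2200, -0.5050, 0.3420]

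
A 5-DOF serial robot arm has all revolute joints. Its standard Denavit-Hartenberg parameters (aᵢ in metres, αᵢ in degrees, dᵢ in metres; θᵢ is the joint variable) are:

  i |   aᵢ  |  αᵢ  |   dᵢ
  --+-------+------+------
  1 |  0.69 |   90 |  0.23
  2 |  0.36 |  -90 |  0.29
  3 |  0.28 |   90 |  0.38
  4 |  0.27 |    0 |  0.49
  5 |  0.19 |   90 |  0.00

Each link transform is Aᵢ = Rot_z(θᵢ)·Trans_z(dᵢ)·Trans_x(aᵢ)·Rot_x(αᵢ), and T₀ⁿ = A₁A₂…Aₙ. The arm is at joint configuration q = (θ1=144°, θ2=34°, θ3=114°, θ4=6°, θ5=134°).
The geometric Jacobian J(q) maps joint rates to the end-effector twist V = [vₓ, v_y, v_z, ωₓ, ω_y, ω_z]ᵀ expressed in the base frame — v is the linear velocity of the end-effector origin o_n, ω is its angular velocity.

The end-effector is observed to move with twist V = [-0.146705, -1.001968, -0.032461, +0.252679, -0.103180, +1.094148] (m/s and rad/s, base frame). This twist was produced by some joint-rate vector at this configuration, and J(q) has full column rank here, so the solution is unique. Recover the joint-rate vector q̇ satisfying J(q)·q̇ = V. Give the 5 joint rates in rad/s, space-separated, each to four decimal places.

0.8580 0.0260 0.3440 0.2690 -0.3650

o_n = [-0.9131, 0.3205, 1.0297]
J₁: ẑ×o_n = [-0.3205, -0.9131, 0.0000], ω = ẑ
J2: z=[0.5878, 0.8090, 0.0000] o=[-0.5582, 0.4056, 0.2300] → [0.6469, -0.4700, 0.2371, 0.5878, 0.8090, 0.0000]
J3: z=[0.4524, -0.3287, 0.8290] o=[-0.6292, 0.8156, 0.4313] → [0.2138, -0.5061, -0.3173, 0.4524, -0.3287, 0.8290]
J4: z=[-0.8518, 0.1161, 0.5108] o=[-0.5313, 0.4283, 0.6827] → [0.0954, 0.1005, 0.1361, -0.8518, 0.1161, 0.5108]
J5: z=[-0.8518, 0.1161, 0.5108] o=[-1.0068, 0.2242, 0.8953] → [-0.0336, 0.1623, -0.0929, -0.8518, 0.1161, 0.5108]
q̇ = J⁺·V = [0.8580, 0.0260, 0.3440, 0.2690, -0.3650]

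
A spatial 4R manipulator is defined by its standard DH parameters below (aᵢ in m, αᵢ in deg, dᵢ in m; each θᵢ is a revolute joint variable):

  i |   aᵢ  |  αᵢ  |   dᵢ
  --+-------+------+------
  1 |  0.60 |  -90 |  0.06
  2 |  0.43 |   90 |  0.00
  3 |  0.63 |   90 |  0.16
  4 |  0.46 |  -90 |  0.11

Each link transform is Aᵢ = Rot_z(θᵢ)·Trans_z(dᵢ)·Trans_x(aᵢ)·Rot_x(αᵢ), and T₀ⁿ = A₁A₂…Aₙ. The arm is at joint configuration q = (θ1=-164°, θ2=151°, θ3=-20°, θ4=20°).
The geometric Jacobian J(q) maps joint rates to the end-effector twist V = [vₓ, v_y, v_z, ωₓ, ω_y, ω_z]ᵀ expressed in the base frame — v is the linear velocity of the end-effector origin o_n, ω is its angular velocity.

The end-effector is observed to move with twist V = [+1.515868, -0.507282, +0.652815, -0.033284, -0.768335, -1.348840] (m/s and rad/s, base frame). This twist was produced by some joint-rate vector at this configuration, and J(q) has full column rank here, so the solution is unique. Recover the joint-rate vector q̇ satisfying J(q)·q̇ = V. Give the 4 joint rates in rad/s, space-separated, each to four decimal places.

-0.9020 0.7200 0.5090 -0.0100

o_n = [0.3158, 0.5761, -0.8917]
J₁: ẑ×o_n = [-0.5761, 0.3158, 0.0000], ω = ẑ
J2: z=[0.2756, -0.9613, 0.0000] o=[-0.5768, -0.1654, 0.0600] → [0.9148, 0.2623, 1.0624, 0.2756, -0.9613, 0.0000]
J3: z=[-0.4660, -0.1336, -0.8746] o=[-0.2152, -0.0617, -0.1485] → [0.6571, -0.8109, -0.2263, -0.4660, -0.1336, -0.8746]
J4: z=[-0.5466, 0.8208, 0.1658] o=[0.1485, 0.2667, -0.5754] → [-0.3109, -0.1451, -0.3064, -0.5466, 0.8208, 0.1658]
q̇ = J⁺·V = [-0.9020, 0.7200, 0.5090, -0.0100]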